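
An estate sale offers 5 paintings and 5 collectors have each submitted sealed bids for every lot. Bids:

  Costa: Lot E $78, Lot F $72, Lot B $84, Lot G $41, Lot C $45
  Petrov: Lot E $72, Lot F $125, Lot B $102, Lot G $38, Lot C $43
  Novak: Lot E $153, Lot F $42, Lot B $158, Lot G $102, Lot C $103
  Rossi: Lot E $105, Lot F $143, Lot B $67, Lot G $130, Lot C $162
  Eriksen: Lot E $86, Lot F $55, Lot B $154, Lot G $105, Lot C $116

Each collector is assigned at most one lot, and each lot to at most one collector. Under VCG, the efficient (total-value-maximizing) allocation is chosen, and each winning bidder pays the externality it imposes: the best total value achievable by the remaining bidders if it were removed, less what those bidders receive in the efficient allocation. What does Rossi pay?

Rossi pays $5.

Efficient allocation: Costa→Lot G ($41), Petrov→Lot F ($125), Novak→Lot E ($153), Rossi→Lot C ($162), Eriksen→Lot B ($154); total welfare W = $635.
Rossi receives Lot C at value $162, so the others get W − 162 = $473.
Without Rossi: best allocation of the remaining 4 bidders over all 5 lots is Costa→Lot B ($84), Petrov→Lot F ($125), Novak→Lot E ($153), Eriksen→Lot C ($116), total $478.
VCG payment = (others' best without Rossi) − (others' welfare with Rossi) = 478 − 473 = $5.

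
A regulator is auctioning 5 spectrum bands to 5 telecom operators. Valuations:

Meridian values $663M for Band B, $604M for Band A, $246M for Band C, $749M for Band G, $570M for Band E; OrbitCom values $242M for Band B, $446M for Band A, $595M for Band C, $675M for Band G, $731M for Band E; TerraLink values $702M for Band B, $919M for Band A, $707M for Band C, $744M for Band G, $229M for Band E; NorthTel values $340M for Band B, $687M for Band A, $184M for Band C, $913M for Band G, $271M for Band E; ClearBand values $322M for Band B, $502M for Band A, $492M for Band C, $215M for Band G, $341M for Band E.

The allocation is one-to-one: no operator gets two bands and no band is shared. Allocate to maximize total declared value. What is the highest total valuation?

Optimal: Meridian→Band B ($663M), OrbitCom→Band E ($731M), TerraLink→Band A ($919M), NorthTel→Band G ($913M), ClearBand→Band C ($492M) — total 663+731+919+913+492 = $3718M.
Row-greedy (each operator in turn takes its best remaining band) gives $3231M, worse by 487.
Next-best assignment: Meridian→Band B, OrbitCom→Band E, TerraLink→Band C, NorthTel→Band G, ClearBand→Band A = $3516M.
Swapping Meridian↔OrbitCom (Meridian→Band E $570M, OrbitCom→Band B $242M) loses 582.

Maximum total: $3718M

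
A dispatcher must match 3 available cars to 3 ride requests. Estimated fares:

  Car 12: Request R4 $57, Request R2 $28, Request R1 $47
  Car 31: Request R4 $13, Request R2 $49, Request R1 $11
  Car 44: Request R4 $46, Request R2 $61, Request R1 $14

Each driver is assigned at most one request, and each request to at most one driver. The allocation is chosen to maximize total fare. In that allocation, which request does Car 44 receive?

Car 44 receives Request R4.

Optimal: Car 12→Request R1 ($47), Car 31→Request R2 ($49), Car 44→Request R4 ($46) — total 47+49+46 = $142.
Row-greedy (each driver in turn takes its best remaining request) gives $120, worse by 22.
Swapping Car 44↔Car 31 (Car 44→Request R2 $61, Car 31→Request R4 $13) loses 21.
Every other assignment is strictly worse.
Car 44's own top request is Request R2 ($61), but forcing Car 44→Request R2 and reassigning the rest optimally gives only $129 — worse by 13.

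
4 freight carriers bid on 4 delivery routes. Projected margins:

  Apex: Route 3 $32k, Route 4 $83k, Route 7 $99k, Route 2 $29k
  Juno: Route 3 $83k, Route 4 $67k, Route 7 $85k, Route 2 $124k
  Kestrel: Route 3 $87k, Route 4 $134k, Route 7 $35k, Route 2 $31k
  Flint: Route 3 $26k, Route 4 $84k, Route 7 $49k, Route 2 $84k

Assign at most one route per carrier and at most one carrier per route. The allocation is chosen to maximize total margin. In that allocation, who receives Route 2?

Optimal: Apex→Route 7 ($99k), Juno→Route 3 ($83k), Kestrel→Route 4 ($134k), Flint→Route 2 ($84k) — total 99+83+134+84 = $400k.
Next-best assignment: Apex→Route 7, Juno→Route 2, Kestrel→Route 3, Flint→Route 4 = $394k.
Flint's own top route is Route 4 ($84k), but forcing Flint→Route 4 and reassigning the rest optimally gives only $394k — worse by 6.

Flint receives Route 2.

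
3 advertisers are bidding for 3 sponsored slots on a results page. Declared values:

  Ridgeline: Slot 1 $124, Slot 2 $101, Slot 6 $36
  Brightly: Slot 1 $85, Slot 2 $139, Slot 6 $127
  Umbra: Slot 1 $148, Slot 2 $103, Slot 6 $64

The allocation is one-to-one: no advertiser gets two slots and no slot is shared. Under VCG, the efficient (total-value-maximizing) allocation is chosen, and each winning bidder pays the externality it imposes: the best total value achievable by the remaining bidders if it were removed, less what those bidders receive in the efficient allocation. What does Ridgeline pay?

Ridgeline pays $12.

Efficient allocation: Ridgeline→Slot 2 ($101), Brightly→Slot 6 ($127), Umbra→Slot 1 ($148); total welfare W = $376.
Ridgeline receives Slot 2 at value $101, so the others get W − 101 = $275.
Without Ridgeline: best allocation of the remaining 2 bidders over all 3 slots is Brightly→Slot 2 ($139), Umbra→Slot 1 ($148), total $287.
VCG payment = (others' best without Ridgeline) − (others' welfare with Ridgeline) = 287 − 275 = $12.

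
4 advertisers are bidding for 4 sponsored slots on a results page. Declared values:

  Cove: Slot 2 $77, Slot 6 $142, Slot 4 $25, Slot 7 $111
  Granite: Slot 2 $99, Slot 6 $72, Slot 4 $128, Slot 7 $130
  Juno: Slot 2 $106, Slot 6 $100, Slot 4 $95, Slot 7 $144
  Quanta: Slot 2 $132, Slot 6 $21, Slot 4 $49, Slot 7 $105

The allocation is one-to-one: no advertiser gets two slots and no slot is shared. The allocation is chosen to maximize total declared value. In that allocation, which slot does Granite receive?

Treat this as an assignment problem: match each advertiser to one slot.
Optimal: Cove→Slot 6 ($142), Granite→Slot 4 ($128), Juno→Slot 7 ($144), Quanta→Slot 2 ($132) — total 142+128+144+132 = $546.
Row-greedy (each advertiser in turn takes its best remaining slot) gives $427, worse by 119.
Swapping Cove↔Granite (Cove→Slot 4 $25, Granite→Slot 6 $72) loses 173.
Granite's own top slot is Slot 7 ($130), but forcing Granite→Slot 7 and reassigning the rest optimally gives only $499 — worse by 47.

Granite receives Slot 4.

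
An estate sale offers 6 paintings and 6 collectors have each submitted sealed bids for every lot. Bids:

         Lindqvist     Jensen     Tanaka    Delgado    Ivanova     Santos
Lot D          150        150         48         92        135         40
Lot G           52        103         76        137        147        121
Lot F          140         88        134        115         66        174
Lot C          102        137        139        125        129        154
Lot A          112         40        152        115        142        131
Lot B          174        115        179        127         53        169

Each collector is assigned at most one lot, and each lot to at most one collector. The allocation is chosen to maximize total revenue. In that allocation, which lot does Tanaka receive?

Tanaka receives Lot A.

This is the linear assignment problem.
Optimal: Lindqvist→Lot B ($174), Jensen→Lot D ($150), Tanaka→Lot A ($152), Delgado→Lot C ($125), Ivanova→Lot G ($147), Santos→Lot F ($174) — total 174+150+152+125+147+174 = $922.
Row-greedy (each collector in turn takes its best remaining lot) gives $916, worse by 6.
Swapping Delgado↔Santos (Delgado→Lot F $115, Santos→Lot C $154) loses 30.
Tanaka's own top lot is Lot B ($179), but forcing Tanaka→Lot B and reassigning the rest optimally gives only $919 — worse by 3.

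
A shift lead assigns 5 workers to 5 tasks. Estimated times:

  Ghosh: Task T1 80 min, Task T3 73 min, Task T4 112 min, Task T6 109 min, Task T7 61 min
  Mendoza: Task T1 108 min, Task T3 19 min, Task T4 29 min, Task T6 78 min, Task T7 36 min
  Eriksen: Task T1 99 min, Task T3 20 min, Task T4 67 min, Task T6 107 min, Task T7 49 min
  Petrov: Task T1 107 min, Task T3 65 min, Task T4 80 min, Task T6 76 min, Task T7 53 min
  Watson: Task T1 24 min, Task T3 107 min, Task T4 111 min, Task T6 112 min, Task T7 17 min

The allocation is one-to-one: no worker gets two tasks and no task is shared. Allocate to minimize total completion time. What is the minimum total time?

This is the linear assignment problem.
Optimal: Ghosh→Task T7 (61 min), Mendoza→Task T4 (29 min), Eriksen→Task T3 (20 min), Petrov→Task T6 (76 min), Watson→Task T1 (24 min) — total 61+29+20+76+24 = 210 min.
Min-entry greedy (repeatedly take the single cheapest remaining cell) gives 259 min, worse by 49.
Next-best assignment: Ghosh→Task T1, Mendoza→Task T4, Eriksen→Task T3, Petrov→Task T6, Watson→Task T7 = 222 min.

Min total: 210 min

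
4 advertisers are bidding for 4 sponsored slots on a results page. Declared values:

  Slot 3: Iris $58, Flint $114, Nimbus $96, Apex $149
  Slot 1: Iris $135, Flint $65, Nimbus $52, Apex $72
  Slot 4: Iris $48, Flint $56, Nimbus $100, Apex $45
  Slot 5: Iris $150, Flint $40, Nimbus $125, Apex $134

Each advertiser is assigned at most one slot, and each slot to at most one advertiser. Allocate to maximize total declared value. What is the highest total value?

Maximum total: $483

Optimal: Iris→Slot 1 ($135), Flint→Slot 3 ($114), Nimbus→Slot 4 ($100), Apex→Slot 5 ($134) — total 135+114+100+134 = $483.
Row-greedy (each advertiser in turn takes its best remaining slot) gives $436, worse by 47.
No other one-to-one assignment exceeds $483.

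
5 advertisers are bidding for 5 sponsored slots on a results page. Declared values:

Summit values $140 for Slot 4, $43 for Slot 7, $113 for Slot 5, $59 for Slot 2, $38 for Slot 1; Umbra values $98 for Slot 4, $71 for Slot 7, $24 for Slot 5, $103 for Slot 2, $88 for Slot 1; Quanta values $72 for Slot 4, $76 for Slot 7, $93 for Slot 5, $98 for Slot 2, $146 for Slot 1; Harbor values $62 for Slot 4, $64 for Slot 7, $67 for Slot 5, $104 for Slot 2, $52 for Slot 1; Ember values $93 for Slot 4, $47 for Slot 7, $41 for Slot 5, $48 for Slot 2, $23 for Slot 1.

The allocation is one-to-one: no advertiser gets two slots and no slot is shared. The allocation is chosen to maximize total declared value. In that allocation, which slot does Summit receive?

Optimal: Summit→Slot 5 ($113), Umbra→Slot 7 ($71), Quanta→Slot 1 ($146), Harbor→Slot 2 ($104), Ember→Slot 4 ($93) — total 113+71+146+104+93 = $527.
Max-entry greedy (repeatedly take the single best remaining cell) gives $502, worse by 25.
Next-best assignment: Summit→Slot 5, Umbra→Slot 2, Quanta→Slot 1, Harbor→Slot 7, Ember→Slot 4 = $519.
Checked against all permutations: $527 is optimal.
Summit's own top slot is Slot 4 ($140), but forcing Summit→Slot 4 and reassigning the rest optimally gives only $503 — worse by 24.

Summit receives Slot 5.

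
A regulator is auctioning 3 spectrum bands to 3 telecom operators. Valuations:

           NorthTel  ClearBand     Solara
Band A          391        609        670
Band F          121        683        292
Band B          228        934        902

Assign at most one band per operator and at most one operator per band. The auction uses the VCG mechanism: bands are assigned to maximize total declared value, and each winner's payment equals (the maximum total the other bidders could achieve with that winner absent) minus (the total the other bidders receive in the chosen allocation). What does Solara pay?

Efficient allocation: NorthTel→Band A ($391M), ClearBand→Band F ($683M), Solara→Band B ($902M); total welfare W = $1976M.
Solara receives Band B at value $902M, so the others get W − 902 = $1074M.
Without Solara: best allocation of the remaining 2 bidders over all 3 bands is NorthTel→Band A ($391M), ClearBand→Band B ($934M), total $1325M.
VCG payment = (others' best without Solara) − (others' welfare with Solara) = 1325 − 1074 = $251M.

Solara pays $251M.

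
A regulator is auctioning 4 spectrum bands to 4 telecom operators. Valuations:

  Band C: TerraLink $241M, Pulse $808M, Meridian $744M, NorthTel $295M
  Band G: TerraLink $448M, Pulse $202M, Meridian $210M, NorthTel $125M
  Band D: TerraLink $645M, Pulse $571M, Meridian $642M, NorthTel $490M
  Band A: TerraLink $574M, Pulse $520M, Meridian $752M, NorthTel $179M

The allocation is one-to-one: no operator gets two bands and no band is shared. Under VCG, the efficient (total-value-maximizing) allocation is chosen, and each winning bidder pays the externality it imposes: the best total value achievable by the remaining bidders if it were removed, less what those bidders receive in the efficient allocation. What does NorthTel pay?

Efficient allocation: TerraLink→Band G ($448M), Pulse→Band C ($808M), Meridian→Band A ($752M), NorthTel→Band D ($490M); total welfare W = $2498M.
NorthTel receives Band D at value $490M, so the others get W − 490 = $2008M.
Without NorthTel: best allocation of the remaining 3 bidders over all 4 bands is TerraLink→Band D ($645M), Pulse→Band C ($808M), Meridian→Band A ($752M), total $2205M.
VCG payment = (others' best without NorthTel) − (others' welfare with NorthTel) = 2205 − 2008 = $197M.

NorthTel pays $197M.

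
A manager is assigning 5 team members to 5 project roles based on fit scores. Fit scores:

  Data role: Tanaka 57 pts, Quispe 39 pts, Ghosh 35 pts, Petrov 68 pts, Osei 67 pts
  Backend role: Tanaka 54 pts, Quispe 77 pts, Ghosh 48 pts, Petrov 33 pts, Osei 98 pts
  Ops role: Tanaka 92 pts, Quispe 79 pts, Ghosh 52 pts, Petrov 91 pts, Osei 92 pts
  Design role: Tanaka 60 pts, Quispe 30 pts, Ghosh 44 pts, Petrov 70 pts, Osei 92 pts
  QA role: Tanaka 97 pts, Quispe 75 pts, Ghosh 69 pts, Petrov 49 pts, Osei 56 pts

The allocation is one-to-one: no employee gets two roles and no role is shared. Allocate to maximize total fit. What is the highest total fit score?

Optimal: Tanaka→Ops role (92 pts), Quispe→Backend role (77 pts), Ghosh→QA role (69 pts), Petrov→Data role (68 pts), Osei→Design role (92 pts) — total 92+77+69+68+92 = 398 pts.
Max-entry greedy (repeatedly take the single best remaining cell) gives 369 pts, worse by 29.

Max total: 398 pts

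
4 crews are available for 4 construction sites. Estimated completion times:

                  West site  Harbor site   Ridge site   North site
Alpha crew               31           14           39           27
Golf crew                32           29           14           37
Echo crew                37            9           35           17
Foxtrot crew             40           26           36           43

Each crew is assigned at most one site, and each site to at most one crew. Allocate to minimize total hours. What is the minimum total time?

This is the linear assignment problem.
Optimal: Alpha crew→Harbor site (14 hours), Golf crew→Ridge site (14 hours), Echo crew→North site (17 hours), Foxtrot crew→West site (40 hours) — total 14+14+17+40 = 85 hours.
Column-greedy (each site in turn goes to its cheapest remaining crew) gives 97 hours, worse by 12.
Next-best assignment: Alpha crew→West site, Golf crew→Ridge site, Echo crew→North site, Foxtrot crew→Harbor site = 88 hours.
Swapping Echo crew↔Alpha crew (Echo crew→Harbor site 9 hours, Alpha crew→North site 27 hours) adds 5.
Every other assignment is strictly worse.

Min total: 85 hours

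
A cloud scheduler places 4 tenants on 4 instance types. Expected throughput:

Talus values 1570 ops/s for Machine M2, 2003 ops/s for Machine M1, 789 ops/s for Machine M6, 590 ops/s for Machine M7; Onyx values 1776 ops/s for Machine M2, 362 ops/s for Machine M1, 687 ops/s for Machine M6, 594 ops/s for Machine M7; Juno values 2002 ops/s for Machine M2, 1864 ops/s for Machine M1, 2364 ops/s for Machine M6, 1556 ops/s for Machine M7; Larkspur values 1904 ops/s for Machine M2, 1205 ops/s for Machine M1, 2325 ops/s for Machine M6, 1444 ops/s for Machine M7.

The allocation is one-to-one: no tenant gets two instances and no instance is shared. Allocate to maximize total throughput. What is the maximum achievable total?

This is the linear assignment problem.
Optimal: Talus→Machine M1 (2003 ops/s), Onyx→Machine M2 (1776 ops/s), Juno→Machine M7 (1556 ops/s), Larkspur→Machine M6 (2325 ops/s) — total 2003+1776+1556+2325 = 7660 ops/s.
Max-entry greedy (repeatedly take the single best remaining cell) gives 6865 ops/s, worse by 795.
Next-best assignment: Talus→Machine M1, Onyx→Machine M2, Juno→Machine M6, Larkspur→Machine M7 = 7587 ops/s.
Swapping Juno↔Talus (Juno→Machine M1 1864 ops/s, Talus→Machine M7 590 ops/s) loses 1105.
No other one-to-one assignment exceeds 7660 ops/s.

Maximum total: 7660 ops/s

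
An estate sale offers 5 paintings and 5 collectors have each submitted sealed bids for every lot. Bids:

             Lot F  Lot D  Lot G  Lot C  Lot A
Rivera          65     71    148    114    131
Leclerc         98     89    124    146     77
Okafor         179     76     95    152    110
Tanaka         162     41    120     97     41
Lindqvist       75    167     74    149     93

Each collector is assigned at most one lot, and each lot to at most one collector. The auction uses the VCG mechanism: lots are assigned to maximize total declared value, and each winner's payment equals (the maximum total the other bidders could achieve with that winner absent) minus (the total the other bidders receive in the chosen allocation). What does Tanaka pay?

Tanaka pays $17.

Efficient allocation: Rivera→Lot A ($131), Leclerc→Lot C ($146), Okafor→Lot F ($179), Tanaka→Lot G ($120), Lindqvist→Lot D ($167); total welfare W = $743.
Tanaka receives Lot G at value $120, so the others get W − 120 = $623.
Without Tanaka: best allocation of the remaining 4 bidders over all 5 lots is Rivera→Lot G ($148), Leclerc→Lot C ($146), Okafor→Lot F ($179), Lindqvist→Lot D ($167), total $640.
VCG payment = (others' best without Tanaka) − (others' welfare with Tanaka) = 640 − 623 = $17.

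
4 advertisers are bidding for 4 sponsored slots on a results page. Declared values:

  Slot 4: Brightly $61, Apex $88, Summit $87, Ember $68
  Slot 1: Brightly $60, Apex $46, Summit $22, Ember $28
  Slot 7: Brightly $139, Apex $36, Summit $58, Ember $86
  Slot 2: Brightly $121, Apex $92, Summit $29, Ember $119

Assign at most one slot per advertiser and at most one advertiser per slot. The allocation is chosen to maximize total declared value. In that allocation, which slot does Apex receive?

Apex receives Slot 1.

Optimal: Brightly→Slot 7 ($139), Apex→Slot 1 ($46), Summit→Slot 4 ($87), Ember→Slot 2 ($119) — total 139+46+87+119 = $391.
Column-greedy (each slot in turn goes to its best remaining advertiser) gives $263, worse by 128.
Next-best assignment: Brightly→Slot 7, Apex→Slot 4, Summit→Slot 1, Ember→Slot 2 = $368.
Swapping Summit↔Ember (Summit→Slot 2 $29, Ember→Slot 4 $68) loses 109.
No other one-to-one assignment exceeds $391.
Apex's own top slot is Slot 2 ($92), but forcing Apex→Slot 2 and reassigning the rest optimally gives only $346 — worse by 45.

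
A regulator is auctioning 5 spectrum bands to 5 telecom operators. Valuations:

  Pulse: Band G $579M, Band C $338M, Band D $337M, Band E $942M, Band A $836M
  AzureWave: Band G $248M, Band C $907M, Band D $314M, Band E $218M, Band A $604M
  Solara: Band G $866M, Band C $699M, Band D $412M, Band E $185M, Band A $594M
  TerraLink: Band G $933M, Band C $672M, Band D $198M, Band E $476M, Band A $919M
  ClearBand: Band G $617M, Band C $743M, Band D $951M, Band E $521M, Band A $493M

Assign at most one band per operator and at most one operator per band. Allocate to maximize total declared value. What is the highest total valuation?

Optimal: Pulse→Band E ($942M), AzureWave→Band C ($907M), Solara→Band G ($866M), TerraLink→Band A ($919M), ClearBand→Band D ($951M) — total 942+907+866+919+951 = $4585M.
Max-entry greedy (repeatedly take the single best remaining cell) gives $4327M, worse by 258.
Next-best assignment: Pulse→Band E, AzureWave→Band C, Solara→Band A, TerraLink→Band G, ClearBand→Band D = $4327M.
No other one-to-one assignment exceeds $4585M.

Max total: $4585M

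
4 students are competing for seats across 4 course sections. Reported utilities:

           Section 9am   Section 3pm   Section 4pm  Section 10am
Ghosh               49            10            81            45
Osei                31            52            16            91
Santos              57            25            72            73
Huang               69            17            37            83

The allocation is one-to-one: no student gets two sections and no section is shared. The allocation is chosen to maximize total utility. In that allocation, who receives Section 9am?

Optimal: Ghosh→Section 4pm (81 points), Osei→Section 3pm (52 points), Santos→Section 10am (73 points), Huang→Section 9am (69 points) — total 81+52+73+69 = 275 points.
Row-greedy (each student in turn takes its best remaining section) gives 246 points, worse by 29.
Next-best assignment: Ghosh→Section 4pm, Osei→Section 3pm, Santos→Section 9am, Huang→Section 10am = 273 points.
Swapping Santos↔Huang (Santos→Section 9am 57 points, Huang→Section 10am 83 points) loses 2.
Huang's own top section is Section 10am (83 points), but forcing Huang→Section 10am and reassigning the rest optimally gives only 273 points — worse by 2.

Huang receives Section 9am.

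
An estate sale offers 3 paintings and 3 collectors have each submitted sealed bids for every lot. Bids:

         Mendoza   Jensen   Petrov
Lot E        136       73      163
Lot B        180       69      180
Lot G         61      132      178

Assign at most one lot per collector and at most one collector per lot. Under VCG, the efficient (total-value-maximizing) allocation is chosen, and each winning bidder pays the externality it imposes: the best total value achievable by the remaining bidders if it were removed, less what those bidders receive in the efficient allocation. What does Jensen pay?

Efficient allocation: Mendoza→Lot B ($180), Jensen→Lot G ($132), Petrov→Lot E ($163); total welfare W = $475.
Jensen receives Lot G at value $132, so the others get W − 132 = $343.
Without Jensen: best allocation of the remaining 2 bidders over all 3 lots is Mendoza→Lot B ($180), Petrov→Lot G ($178), total $358.
VCG payment = (others' best without Jensen) − (others' welfare with Jensen) = 358 − 343 = $15.

Jensen pays $15.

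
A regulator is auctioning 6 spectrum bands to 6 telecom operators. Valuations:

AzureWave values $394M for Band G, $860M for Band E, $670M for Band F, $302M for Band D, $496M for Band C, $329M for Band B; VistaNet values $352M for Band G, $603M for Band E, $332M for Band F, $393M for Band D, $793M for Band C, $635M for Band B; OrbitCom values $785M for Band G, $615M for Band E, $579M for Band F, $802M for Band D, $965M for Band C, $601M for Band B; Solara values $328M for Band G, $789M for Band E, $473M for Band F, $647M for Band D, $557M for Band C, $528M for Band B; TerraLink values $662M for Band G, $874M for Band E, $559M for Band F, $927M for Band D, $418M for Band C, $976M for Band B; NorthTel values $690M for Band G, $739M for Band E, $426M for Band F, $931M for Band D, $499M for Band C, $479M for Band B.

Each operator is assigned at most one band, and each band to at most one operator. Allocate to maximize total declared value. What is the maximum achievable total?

Max total: $4944M

This is a one-to-one assignment (maximum-weight bipartite matching).
Optimal: AzureWave→Band F ($670M), VistaNet→Band C ($793M), OrbitCom→Band G ($785M), Solara→Band E ($789M), TerraLink→Band B ($976M), NorthTel→Band D ($931M) — total 670+793+785+789+976+931 = $4944M.
Max-entry greedy (repeatedly take the single best remaining cell) gives $4557M, worse by 387.
Swapping NorthTel↔OrbitCom (NorthTel→Band G $690M, OrbitCom→Band D $802M) loses 224.
Checked against all permutations: $4944M is optimal.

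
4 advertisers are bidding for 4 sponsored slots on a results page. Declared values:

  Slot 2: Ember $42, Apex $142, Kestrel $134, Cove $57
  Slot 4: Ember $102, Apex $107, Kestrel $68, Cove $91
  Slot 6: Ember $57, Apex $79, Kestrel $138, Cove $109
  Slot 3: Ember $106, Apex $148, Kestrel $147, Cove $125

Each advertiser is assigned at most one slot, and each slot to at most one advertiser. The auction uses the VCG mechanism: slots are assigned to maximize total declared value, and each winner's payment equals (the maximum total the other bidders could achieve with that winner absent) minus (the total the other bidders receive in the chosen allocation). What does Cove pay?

Efficient allocation: Ember→Slot 4 ($102), Apex→Slot 2 ($142), Kestrel→Slot 6 ($138), Cove→Slot 3 ($125); total welfare W = $507.
Cove receives Slot 3 at value $125, so the others get W − 125 = $382.
Without Cove: best allocation of the remaining 3 bidders over all 4 slots is Ember→Slot 4 ($102), Apex→Slot 2 ($142), Kestrel→Slot 3 ($147), total $391.
VCG payment = (others' best without Cove) − (others' welfare with Cove) = 391 − 382 = $9.

Cove pays $9.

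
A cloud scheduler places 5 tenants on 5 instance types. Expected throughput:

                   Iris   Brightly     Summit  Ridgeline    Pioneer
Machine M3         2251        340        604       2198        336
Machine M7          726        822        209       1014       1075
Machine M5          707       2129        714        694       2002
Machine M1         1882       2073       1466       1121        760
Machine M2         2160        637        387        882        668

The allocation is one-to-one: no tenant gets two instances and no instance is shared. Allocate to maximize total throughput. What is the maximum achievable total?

This is the linear assignment problem.
Optimal: Iris→Machine M2 (2160 ops/s), Brightly→Machine M5 (2129 ops/s), Summit→Machine M1 (1466 ops/s), Ridgeline→Machine M3 (2198 ops/s), Pioneer→Machine M7 (1075 ops/s) — total 2160+2129+1466+2198+1075 = 9028 ops/s.
Next-best assignment: Iris→Machine M2, Brightly→Machine M7, Summit→Machine M1, Ridgeline→Machine M3, Pioneer→Machine M5 = 8648 ops/s.
No other one-to-one assignment exceeds 9028 ops/s.

Max total: 9028 ops/s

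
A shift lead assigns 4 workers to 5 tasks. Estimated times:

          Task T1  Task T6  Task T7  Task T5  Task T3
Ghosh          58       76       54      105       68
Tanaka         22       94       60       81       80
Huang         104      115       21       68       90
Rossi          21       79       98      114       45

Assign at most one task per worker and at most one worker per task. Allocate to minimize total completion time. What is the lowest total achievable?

Min total: 164 min

This is a one-to-one assignment (minimum-cost bipartite matching).
Optimal: Ghosh→Task T6 (76 min), Tanaka→Task T1 (22 min), Huang→Task T7 (21 min), Rossi→Task T3 (45 min) — total 76+22+21+45 = 164 min.
Min-entry greedy (repeatedly take the single cheapest remaining cell) gives 191 min, worse by 27.
Next-best assignment: Ghosh→Task T7, Tanaka→Task T1, Huang→Task T5, Rossi→Task T3 = 189 min.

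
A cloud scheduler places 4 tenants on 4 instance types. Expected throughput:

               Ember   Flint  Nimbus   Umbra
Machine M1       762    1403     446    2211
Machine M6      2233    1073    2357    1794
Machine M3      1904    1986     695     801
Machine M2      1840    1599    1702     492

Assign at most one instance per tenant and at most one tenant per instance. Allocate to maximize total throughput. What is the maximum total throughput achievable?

Max total: 8394 ops/s

Treat this as an assignment problem: match each tenant to one instance.
Optimal: Ember→Machine M2 (1840 ops/s), Flint→Machine M3 (1986 ops/s), Nimbus→Machine M6 (2357 ops/s), Umbra→Machine M1 (2211 ops/s) — total 1840+1986+2357+2211 = 8394 ops/s.
Row-greedy (each tenant in turn takes its best remaining instance) gives 8132 ops/s, worse by 262.
Next-best assignment: Ember→Machine M6, Flint→Machine M3, Nimbus→Machine M2, Umbra→Machine M1 = 8132 ops/s.
Swapping Nimbus↔Umbra (Nimbus→Machine M1 446 ops/s, Umbra→Machine M6 1794 ops/s) loses 2328.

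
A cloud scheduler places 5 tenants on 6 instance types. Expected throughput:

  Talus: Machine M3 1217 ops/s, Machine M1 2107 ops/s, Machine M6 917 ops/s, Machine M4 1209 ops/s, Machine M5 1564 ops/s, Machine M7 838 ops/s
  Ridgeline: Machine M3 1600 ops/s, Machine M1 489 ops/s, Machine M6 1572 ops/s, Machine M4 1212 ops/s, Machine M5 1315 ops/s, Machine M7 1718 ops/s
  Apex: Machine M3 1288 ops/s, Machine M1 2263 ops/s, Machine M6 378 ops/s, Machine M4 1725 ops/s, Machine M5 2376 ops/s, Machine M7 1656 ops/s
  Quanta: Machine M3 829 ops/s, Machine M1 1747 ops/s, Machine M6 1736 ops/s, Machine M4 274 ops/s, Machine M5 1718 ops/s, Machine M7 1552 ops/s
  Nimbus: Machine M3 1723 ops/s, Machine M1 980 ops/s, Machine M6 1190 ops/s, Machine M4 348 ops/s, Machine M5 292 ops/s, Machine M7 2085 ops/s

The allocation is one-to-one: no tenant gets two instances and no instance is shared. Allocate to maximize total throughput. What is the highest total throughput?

Maximum total: 9904 ops/s

Optimal: Talus→Machine M1 (2107 ops/s), Ridgeline→Machine M3 (1600 ops/s), Apex→Machine M5 (2376 ops/s), Quanta→Machine M6 (1736 ops/s), Nimbus→Machine M7 (2085 ops/s) — total 2107+1600+2376+1736+2085 = 9904 ops/s.
Column-greedy (each instance in turn goes to its best remaining tenant) gives 8498 ops/s, worse by 1406.
Next-best assignment: Talus→Machine M1, Ridgeline→Machine M7, Apex→Machine M5, Quanta→Machine M6, Nimbus→Machine M3 = 9660 ops/s.
Swapping Apex↔Talus (Apex→Machine M1 2263 ops/s, Talus→Machine M5 1564 ops/s) loses 656.
Every other assignment is strictly worse.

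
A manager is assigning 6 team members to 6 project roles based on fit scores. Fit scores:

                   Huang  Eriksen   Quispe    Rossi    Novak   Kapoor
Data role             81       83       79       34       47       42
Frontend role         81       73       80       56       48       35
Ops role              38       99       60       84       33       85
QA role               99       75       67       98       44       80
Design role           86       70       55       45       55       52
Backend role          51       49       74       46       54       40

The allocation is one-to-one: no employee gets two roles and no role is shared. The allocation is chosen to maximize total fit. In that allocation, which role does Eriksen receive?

Eriksen receives Data role.

Optimal: Huang→Design role (86 pts), Eriksen→Data role (83 pts), Quispe→Frontend role (80 pts), Rossi→QA role (98 pts), Novak→Backend role (54 pts), Kapoor→Ops role (85 pts) — total 86+83+80+98+54+85 = 486 pts.
Row-greedy (each employee in turn takes its best remaining role) gives 421 pts, worse by 65.
Swapping Kapoor↔Rossi (Kapoor→QA role 80 pts, Rossi→Ops role 84 pts) loses 19.
Eriksen's own top role is Ops role (99 pts), but forcing Eriksen→Ops role and reassigning the rest optimally gives only 464 pts — worse by 22.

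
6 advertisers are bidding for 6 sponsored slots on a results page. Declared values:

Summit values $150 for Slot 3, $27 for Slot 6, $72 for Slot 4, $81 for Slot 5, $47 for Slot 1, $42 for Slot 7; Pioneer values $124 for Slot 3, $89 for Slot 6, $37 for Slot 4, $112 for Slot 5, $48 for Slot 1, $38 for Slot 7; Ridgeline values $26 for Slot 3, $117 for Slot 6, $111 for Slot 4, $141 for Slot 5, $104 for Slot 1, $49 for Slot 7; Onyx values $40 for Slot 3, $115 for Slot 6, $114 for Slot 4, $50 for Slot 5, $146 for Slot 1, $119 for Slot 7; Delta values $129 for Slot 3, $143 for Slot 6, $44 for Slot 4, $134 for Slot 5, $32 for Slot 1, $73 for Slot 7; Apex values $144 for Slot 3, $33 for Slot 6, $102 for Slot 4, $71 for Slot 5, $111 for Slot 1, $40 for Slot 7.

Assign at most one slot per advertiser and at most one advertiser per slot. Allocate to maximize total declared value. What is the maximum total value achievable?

Max total: $746

This is a one-to-one assignment (maximum-weight bipartite matching).
Optimal: Summit→Slot 3 ($150), Pioneer→Slot 5 ($112), Ridgeline→Slot 4 ($111), Onyx→Slot 7 ($119), Delta→Slot 6 ($143), Apex→Slot 1 ($111) — total 150+112+111+119+143+111 = $746.
Column-greedy (each slot in turn goes to its best remaining advertiser) gives $697, worse by 49.
Next-best assignment: Summit→Slot 3, Pioneer→Slot 5, Ridgeline→Slot 1, Onyx→Slot 7, Delta→Slot 6, Apex→Slot 4 = $730.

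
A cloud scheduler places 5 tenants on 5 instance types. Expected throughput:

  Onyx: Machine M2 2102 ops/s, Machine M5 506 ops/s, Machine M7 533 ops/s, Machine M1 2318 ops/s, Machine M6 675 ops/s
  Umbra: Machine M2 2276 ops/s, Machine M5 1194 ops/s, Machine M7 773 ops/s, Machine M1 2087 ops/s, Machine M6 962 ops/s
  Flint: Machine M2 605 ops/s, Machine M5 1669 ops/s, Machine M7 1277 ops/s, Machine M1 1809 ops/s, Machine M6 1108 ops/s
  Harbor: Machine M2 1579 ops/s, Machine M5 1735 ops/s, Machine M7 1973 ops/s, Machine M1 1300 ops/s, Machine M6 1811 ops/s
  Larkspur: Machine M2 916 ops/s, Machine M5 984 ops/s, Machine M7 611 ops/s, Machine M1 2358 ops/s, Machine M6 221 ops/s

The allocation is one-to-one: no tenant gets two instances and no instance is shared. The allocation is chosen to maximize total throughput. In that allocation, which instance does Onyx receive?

Onyx receives Machine M2.

Treat this as an assignment problem: match each tenant to one instance.
Optimal: Onyx→Machine M2 (2102 ops/s), Umbra→Machine M6 (962 ops/s), Flint→Machine M5 (1669 ops/s), Harbor→Machine M7 (1973 ops/s), Larkspur→Machine M1 (2358 ops/s) — total 2102+962+1669+1973+2358 = 9064 ops/s.
Column-greedy (each instance in turn goes to its best remaining tenant) gives 8321 ops/s, worse by 743.
Swapping Flint↔Harbor (Flint→Machine M7 1277 ops/s, Harbor→Machine M5 1735 ops/s) loses 630.
Onyx's own top instance is Machine M1 (2318 ops/s), but forcing Onyx→Machine M1 and reassigning the rest optimally gives only 8685 ops/s — worse by 379.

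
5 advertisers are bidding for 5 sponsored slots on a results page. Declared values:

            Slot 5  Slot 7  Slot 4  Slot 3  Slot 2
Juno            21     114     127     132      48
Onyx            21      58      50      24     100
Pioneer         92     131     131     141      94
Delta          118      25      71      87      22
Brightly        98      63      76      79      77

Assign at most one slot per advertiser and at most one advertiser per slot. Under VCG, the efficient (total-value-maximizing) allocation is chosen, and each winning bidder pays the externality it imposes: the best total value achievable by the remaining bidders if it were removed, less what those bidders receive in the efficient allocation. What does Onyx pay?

Efficient allocation: Juno→Slot 3 ($132), Onyx→Slot 2 ($100), Pioneer→Slot 7 ($131), Delta→Slot 5 ($118), Brightly→Slot 4 ($76); total welfare W = $557.
Onyx receives Slot 2 at value $100, so the others get W − 100 = $457.
Without Onyx: best allocation of the remaining 4 bidders over all 5 slots is Juno→Slot 4 ($127), Pioneer→Slot 3 ($141), Delta→Slot 5 ($118), Brightly→Slot 2 ($77), total $463.
VCG payment = (others' best without Onyx) − (others' welfare with Onyx) = 463 − 457 = $6.

Onyx pays $6.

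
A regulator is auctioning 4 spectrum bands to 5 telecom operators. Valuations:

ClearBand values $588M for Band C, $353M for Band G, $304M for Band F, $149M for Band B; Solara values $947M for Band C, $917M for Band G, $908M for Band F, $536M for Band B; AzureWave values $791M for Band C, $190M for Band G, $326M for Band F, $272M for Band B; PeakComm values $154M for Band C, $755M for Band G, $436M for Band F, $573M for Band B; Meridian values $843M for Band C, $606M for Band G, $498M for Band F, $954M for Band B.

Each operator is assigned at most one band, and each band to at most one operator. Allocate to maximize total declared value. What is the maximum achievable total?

This is a one-to-one assignment (maximum-weight bipartite matching).
Optimal: AzureWave→Band C ($791M), PeakComm→Band G ($755M), Solara→Band F ($908M), Meridian→Band B ($954M) — total 791+755+908+954 = $3408M.
Row-greedy (each operator in turn takes its best remaining band) gives $2404M, worse by 1004.
Next-best assignment: ClearBand→Band C, PeakComm→Band G, Solara→Band F, Meridian→Band B = $3205M.
Every other assignment is strictly worse.

Max total: $3408M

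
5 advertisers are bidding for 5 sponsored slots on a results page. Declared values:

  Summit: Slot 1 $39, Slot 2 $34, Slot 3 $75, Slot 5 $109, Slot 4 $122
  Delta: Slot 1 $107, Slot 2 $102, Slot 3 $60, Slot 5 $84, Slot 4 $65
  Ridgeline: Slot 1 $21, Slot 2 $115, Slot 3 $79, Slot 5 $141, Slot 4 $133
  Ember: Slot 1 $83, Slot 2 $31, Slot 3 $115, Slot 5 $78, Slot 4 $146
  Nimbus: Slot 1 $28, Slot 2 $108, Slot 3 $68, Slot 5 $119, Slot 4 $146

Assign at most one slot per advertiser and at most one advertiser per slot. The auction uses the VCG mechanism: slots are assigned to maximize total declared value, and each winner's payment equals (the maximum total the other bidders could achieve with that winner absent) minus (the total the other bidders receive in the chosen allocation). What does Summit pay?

Summit pays $38.

Efficient allocation: Summit→Slot 4 ($122), Delta→Slot 1 ($107), Ridgeline→Slot 5 ($141), Ember→Slot 3 ($115), Nimbus→Slot 2 ($108); total welfare W = $593.
Summit receives Slot 4 at value $122, so the others get W − 122 = $471.
Without Summit: best allocation of the remaining 4 bidders over all 5 slots is Delta→Slot 1 ($107), Ridgeline→Slot 5 ($141), Ember→Slot 3 ($115), Nimbus→Slot 4 ($146), total $509.
VCG payment = (others' best without Summit) − (others' welfare with Summit) = 509 − 471 = $38.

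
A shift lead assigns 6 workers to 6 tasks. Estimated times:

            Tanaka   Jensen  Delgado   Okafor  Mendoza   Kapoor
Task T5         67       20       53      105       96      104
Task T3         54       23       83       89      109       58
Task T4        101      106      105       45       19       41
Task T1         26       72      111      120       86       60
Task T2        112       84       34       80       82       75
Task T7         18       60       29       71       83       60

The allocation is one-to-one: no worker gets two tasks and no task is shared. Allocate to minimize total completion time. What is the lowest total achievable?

Min total: 228 min

Optimal: Tanaka→Task T1 (26 min), Jensen→Task T5 (20 min), Delgado→Task T2 (34 min), Okafor→Task T7 (71 min), Mendoza→Task T4 (19 min), Kapoor→Task T3 (58 min) — total 26+20+34+71+19+58 = 228 min.
Every other assignment is strictly worse.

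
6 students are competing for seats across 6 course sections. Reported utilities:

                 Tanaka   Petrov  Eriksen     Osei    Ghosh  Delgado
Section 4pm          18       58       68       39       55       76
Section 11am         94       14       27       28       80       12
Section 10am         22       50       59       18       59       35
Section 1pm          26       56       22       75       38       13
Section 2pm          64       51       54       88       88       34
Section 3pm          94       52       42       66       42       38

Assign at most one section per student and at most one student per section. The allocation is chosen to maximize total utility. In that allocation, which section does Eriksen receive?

Optimal: Tanaka→Section 3pm (94 points), Petrov→Section 1pm (56 points), Eriksen→Section 10am (59 points), Osei→Section 2pm (88 points), Ghosh→Section 11am (80 points), Delgado→Section 4pm (76 points) — total 94+56+59+88+80+76 = 453 points.
Max-entry greedy (repeatedly take the single best remaining cell) gives 415 points, worse by 38.
Every other assignment is strictly worse.
Eriksen's own top section is Section 4pm (68 points), but forcing Eriksen→Section 4pm and reassigning the rest optimally gives only 421 points — worse by 32.

Eriksen receives Section 10am.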